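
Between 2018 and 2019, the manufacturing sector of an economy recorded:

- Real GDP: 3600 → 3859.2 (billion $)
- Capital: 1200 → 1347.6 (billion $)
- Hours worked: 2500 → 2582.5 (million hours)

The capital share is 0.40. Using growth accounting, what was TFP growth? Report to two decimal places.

0.30%

Real GDP growth = (3859.2 − 3600) / 3600 = 7.2%.
Capital growth = (1347.6 − 1200) / 1200 = 12.3%.
Hours worked growth = (2582.5 − 2500) / 2500 = 3.3%.
Labor's share = 1 − 0.4 = 0.6.
Capital: 0.4 × 12.3 = 4.92 pp.
Hours worked: 0.6 × 3.3 = 1.98 pp.
TFP growth = 7.2 − 6.9 = 0.3%.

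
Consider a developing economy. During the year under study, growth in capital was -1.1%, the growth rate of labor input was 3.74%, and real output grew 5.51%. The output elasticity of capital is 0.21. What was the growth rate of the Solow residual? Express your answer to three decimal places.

Labor's share = 1 − 0.21 = 0.79.
Capital: 0.21 × (-1.1) = -0.231 pp.
Labor input: 0.79 × 3.74 = 2.9546 pp.
TFP growth = 5.51 − 2.7236 = 2.7864%.

The Solow residual grew 2.786%.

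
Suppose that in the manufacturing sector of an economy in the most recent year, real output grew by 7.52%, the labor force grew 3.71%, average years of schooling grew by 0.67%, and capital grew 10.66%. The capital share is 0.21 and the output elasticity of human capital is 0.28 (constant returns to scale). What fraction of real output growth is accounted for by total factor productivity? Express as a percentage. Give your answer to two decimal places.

42.58%

Labor's share = 1 − 0.21 − 0.28 = 0.51.
Capital: 0.21 × 10.66 = 2.2386 pp.
Average years of schooling: 0.28 × 0.67 = 0.1876 pp.
The labor force: 0.51 × 3.71 = 1.8921 pp.
TFP growth = 7.52 − 4.3183 = 3.2017%.
TFP share of growth = 3.2017 / 7.52 × 100 = 42.5758%.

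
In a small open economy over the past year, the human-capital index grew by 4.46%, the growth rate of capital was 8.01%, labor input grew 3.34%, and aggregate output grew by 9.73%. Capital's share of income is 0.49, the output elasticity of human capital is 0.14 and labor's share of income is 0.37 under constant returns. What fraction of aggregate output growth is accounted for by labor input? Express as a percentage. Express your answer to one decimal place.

12.7%

Labor's share = 1 − 0.49 − 0.14 = 0.37.
Labor input contributed 0.37 × 3.34 = 1.2358 pp.
Share of growth = 1.2358 / 9.73 × 100 = 12.701%.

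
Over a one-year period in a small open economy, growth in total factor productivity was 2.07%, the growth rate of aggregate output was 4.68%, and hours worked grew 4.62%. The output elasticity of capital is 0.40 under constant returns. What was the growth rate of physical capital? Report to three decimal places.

-0.405%

Labor's share = 1 − 0.4 = 0.6.
gY = gA + 0.6×4.62 + 0.4×g.
0.4×g = 4.68 − 2.07 − 2.772 = -0.162.
g = -0.162 / 0.4 = -0.405%.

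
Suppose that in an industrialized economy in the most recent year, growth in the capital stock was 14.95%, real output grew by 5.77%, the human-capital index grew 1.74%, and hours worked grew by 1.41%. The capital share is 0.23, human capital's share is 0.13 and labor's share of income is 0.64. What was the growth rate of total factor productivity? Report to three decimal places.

Labor's share = 1 − 0.23 − 0.13 = 0.64.
The capital stock: 0.23 × 14.95 = 3.4385 pp.
The human-capital index: 0.13 × 1.74 = 0.2262 pp.
Hours worked: 0.64 × 1.41 = 0.9024 pp.
TFP growth = 5.77 − 4.5671 = 1.2029%.

Total factor productivity grew 1.203%.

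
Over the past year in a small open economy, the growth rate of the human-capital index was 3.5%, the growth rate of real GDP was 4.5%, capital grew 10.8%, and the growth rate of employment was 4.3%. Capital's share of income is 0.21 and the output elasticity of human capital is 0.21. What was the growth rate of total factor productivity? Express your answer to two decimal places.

-1.00%

Labor's share = 1 − 0.21 − 0.21 = 0.58.
Capital: 0.21 × 10.8 = 2.268 pp.
The human-capital index: 0.21 × 3.5 = 0.735 pp.
Employment: 0.58 × 4.3 = 2.494 pp.
TFP growth = 4.5 − 5.497 = -0.997%.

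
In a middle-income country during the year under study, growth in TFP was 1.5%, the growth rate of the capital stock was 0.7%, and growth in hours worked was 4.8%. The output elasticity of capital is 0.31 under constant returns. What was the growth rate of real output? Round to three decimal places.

Labor's share = 1 − 0.31 = 0.69.
The capital stock: 0.31 × 0.7 = 0.217 pp.
Hours worked: 0.69 × 4.8 = 3.312 pp.
Output growth = 1.5 + 3.529 = 5.029%.

5.029%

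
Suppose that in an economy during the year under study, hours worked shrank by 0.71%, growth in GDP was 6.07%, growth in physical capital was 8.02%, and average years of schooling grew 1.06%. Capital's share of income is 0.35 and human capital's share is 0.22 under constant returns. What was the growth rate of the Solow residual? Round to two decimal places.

Labor's share = 1 − 0.35 − 0.22 = 0.43.
Physical capital: 0.35 × 8.02 = 2.807 pp.
Average years of schooling: 0.22 × 1.06 = 0.2332 pp.
Hours worked: 0.43 × (-0.71) = -0.3053 pp.
TFP growth = 6.07 − 2.7349 = 3.3351%.

The Solow residual grew 3.34%.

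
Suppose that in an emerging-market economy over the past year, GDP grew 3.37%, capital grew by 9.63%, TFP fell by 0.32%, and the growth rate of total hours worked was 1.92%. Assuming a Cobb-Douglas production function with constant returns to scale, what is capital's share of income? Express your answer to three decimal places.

gY = gA + α·gK + (1−α)·gL, so gY − gA − gL = α(gK − gL).
3.37 + 0.32 − 1.92 = α × (9.63 − 1.92).
1.77 = 7.71 α, so α = 0.22957.

Capital's share of income is 0.230.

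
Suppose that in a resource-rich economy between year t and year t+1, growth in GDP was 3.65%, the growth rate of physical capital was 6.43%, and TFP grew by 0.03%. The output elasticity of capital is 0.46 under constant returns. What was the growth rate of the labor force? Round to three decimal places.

Labor's share = 1 − 0.46 = 0.54.
gY = gA + 0.46×6.43 + 0.54×g.
0.54×g = 3.65 − 0.03 − 2.9578 = 0.6622.
g = 0.6622 / 0.54 = 1.2263%.

1.226%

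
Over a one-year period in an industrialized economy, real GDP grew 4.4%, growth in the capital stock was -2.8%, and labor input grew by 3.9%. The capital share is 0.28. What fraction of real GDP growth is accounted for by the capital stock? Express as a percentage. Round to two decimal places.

The capital stock contributed 0.28 × (-2.8) = -0.784 pp.
Share of growth = -0.784 / 4.4 × 100 = -17.8182%.

-17.82%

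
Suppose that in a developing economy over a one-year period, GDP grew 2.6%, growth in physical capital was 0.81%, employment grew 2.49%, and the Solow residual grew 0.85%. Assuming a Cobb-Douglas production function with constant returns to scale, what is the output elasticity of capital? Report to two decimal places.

0.44

gY = gA + α·gK + (1−α)·gL, so gY − gA − gL = α(gK − gL).
2.6 − 0.85 − 2.49 = α × (0.81 − 2.49).
-0.74 = -1.68 α, so α = 0.4405.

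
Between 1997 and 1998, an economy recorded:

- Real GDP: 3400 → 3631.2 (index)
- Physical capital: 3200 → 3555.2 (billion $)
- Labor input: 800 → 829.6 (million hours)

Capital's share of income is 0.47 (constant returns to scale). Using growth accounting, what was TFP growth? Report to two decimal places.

Real GDP growth = (3631.2 − 3400) / 3400 = 6.8%.
Physical capital growth = (3555.2 − 3200) / 3200 = 11.1%.
Labor input growth = (829.6 − 800) / 800 = 3.7%.
Labor's share = 1 − 0.47 = 0.53.
Physical capital: 0.47 × 11.1 = 5.217 pp.
Labor input: 0.53 × 3.7 = 1.961 pp.
TFP growth = 6.8 − 7.178 = -0.378%.

-0.38%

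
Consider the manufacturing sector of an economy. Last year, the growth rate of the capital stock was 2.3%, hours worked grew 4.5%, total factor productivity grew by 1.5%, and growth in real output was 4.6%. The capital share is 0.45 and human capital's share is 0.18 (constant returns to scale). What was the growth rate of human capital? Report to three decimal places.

Labor's share = 1 − 0.45 − 0.18 = 0.37.
gY = gA + 0.45×2.3 + 0.37×4.5 + 0.18×g.
0.18×g = 4.6 − 1.5 − 2.7 = 0.4.
g = 0.4 / 0.18 = 2.22222%.

Human capital growth was 2.222%.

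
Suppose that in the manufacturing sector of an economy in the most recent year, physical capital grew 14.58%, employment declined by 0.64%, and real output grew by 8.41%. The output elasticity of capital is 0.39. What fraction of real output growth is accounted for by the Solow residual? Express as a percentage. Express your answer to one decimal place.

The Solow residual accounted for 37.0% of growth.

Labor's share = 1 − 0.39 = 0.61.
Physical capital: 0.39 × 14.58 = 5.6862 pp.
Employment: 0.61 × (-0.64) = -0.3904 pp.
TFP growth = 8.41 − 5.2958 = 3.1142%.
TFP share of growth = 3.1142 / 8.41 × 100 = 37.03%.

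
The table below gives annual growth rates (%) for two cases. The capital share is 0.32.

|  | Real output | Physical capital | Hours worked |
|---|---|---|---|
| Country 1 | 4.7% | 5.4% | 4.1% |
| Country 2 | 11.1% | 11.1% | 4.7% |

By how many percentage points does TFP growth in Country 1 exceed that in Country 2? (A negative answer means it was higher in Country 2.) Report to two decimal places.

Labor's share = 1 − 0.32 = 0.68.
Country 1: TFP = 4.7 − 1.728 − 2.788 = 0.184%.
Country 2: TFP = 11.1 − 3.552 − 3.196 = 4.352%.
Difference = 0.184 − (4.352) = -4.168 pp.

-4.17 percentage points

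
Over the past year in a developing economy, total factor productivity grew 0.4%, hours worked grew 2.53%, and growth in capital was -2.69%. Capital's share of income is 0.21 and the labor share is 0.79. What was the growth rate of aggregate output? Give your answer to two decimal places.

Labor's share = 1 − 0.21 = 0.79.
Capital: 0.21 × (-2.69) = -0.5649 pp.
Hours worked: 0.79 × 2.53 = 1.9987 pp.
Output growth = 0.4 + 1.4338 = 1.8338%.

1.83%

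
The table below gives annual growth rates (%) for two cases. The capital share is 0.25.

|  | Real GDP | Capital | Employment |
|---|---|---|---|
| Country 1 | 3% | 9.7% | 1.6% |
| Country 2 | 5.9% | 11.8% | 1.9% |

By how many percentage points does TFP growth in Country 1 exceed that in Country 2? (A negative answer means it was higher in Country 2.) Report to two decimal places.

-2.15 percentage points

Labor's share = 1 − 0.25 = 0.75.
Country 1: TFP = 3 − 2.425 − 1.2 = -0.625%.
Country 2: TFP = 5.9 − 2.95 − 1.425 = 1.525%.
Difference = -0.625 − (1.525) = -2.15 pp.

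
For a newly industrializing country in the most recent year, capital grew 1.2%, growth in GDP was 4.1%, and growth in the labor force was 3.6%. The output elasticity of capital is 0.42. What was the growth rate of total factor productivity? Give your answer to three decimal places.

Labor's share = 1 − 0.42 = 0.58.
Capital: 0.42 × 1.2 = 0.504 pp.
The labor force: 0.58 × 3.6 = 2.088 pp.
TFP growth = 4.1 − 2.592 = 1.508%.

Total factor productivity growth was 1.508%.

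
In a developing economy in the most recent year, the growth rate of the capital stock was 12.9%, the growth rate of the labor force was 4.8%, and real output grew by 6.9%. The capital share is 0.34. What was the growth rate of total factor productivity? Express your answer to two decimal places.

-0.65%

Labor's share = 1 − 0.34 = 0.66.
The capital stock: 0.34 × 12.9 = 4.386 pp.
The labor force: 0.66 × 4.8 = 3.168 pp.
TFP growth = 6.9 − 7.554 = -0.654%.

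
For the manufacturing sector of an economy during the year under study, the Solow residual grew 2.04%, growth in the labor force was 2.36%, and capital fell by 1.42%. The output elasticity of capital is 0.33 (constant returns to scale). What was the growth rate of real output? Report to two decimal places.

Labor's share = 1 − 0.33 = 0.67.
Capital: 0.33 × (-1.42) = -0.4686 pp.
The labor force: 0.67 × 2.36 = 1.5812 pp.
Output growth = 2.04 + 1.1126 = 3.1526%.

3.15%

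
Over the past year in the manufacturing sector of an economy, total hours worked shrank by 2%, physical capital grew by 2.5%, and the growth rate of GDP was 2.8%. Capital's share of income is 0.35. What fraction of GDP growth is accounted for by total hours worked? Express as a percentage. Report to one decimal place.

Total hours worked accounted for -46.4% of growth.

Labor's share = 1 − 0.35 = 0.65.
Total hours worked contributed 0.65 × (-2) = -1.3 pp.
Share of growth = -1.3 / 2.8 × 100 = -46.429%.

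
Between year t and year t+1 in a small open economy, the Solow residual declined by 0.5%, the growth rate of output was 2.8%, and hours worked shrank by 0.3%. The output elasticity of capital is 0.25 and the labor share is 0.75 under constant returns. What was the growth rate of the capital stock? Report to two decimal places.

14.10%

Labor's share = 1 − 0.25 = 0.75.
gY = gA + 0.75×(-0.3) + 0.25×g.
0.25×g = 2.8 + 0.5 + 0.225 = 3.525.
g = 3.525 / 0.25 = 14.1%.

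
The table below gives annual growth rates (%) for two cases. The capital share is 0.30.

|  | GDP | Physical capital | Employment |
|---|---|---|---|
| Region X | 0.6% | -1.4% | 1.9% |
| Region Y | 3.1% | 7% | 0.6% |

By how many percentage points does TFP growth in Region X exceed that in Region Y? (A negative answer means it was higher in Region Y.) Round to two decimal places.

-0.89 percentage points

Labor's share = 1 − 0.3 = 0.7.
Region X: TFP = 0.6 + 0.42 − 1.33 = -0.31%.
Region Y: TFP = 3.1 − 2.1 − 0.42 = 0.58%.
Difference = -0.31 − (0.58) = -0.89 pp.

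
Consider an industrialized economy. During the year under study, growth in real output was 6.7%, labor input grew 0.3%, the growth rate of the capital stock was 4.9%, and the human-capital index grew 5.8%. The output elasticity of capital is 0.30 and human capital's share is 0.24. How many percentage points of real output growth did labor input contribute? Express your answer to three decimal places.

0.138

Labor's share = 1 − 0.3 − 0.24 = 0.46.
Contribution = share × growth = 0.46 × 0.3 = 0.138 pp.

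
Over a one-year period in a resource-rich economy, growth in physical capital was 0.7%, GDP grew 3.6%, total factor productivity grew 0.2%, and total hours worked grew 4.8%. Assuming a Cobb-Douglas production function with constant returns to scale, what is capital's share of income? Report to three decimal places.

Capital's share of income is 0.341.

gY = gA + α·gK + (1−α)·gL, so gY − gA − gL = α(gK − gL).
3.6 − 0.2 − 4.8 = α × (0.7 − 4.8).
-1.4 = -4.1 α, so α = 0.34146.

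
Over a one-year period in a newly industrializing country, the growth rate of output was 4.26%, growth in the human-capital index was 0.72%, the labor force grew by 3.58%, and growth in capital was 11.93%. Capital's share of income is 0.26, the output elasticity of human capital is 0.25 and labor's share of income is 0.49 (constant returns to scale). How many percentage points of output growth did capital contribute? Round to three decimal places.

3.102 pp

Contribution = share × growth = 0.26 × 11.93 = 3.1018 pp.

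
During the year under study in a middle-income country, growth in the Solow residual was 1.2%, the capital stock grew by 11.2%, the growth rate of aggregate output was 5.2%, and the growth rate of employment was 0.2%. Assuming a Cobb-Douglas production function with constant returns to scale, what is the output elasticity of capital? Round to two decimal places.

The output elasticity of capital is 0.35.

gY = gA + α·gK + (1−α)·gL, so gY − gA − gL = α(gK − gL).
5.2 − 1.2 − 0.2 = α × (11.2 − 0.2).
3.8 = 11 α, so α = 0.3455.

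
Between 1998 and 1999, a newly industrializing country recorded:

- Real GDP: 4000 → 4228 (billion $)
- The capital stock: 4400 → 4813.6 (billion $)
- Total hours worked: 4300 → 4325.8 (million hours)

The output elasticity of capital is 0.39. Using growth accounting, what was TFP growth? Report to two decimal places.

Real GDP growth = (4228 − 4000) / 4000 = 5.7%.
The capital stock growth = (4813.6 − 4400) / 4400 = 9.4%.
Total hours worked growth = (4325.8 − 4300) / 4300 = 0.6%.
Labor's share = 1 − 0.39 = 0.61.
The capital stock: 0.39 × 9.4 = 3.666 pp.
Total hours worked: 0.61 × 0.6 = 0.366 pp.
TFP growth = 5.7 − 4.032 = 1.668%.

TFP grew 1.67%.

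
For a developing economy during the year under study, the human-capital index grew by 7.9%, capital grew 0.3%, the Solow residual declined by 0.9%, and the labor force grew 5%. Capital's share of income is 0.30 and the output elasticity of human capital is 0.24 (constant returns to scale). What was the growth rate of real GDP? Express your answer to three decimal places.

Labor's share = 1 − 0.3 − 0.24 = 0.46.
Capital: 0.3 × 0.3 = 0.09 pp.
The human-capital index: 0.24 × 7.9 = 1.896 pp.
The labor force: 0.46 × 5 = 2.3 pp.
Output growth = -0.9 + 4.286 = 3.386%.

3.386%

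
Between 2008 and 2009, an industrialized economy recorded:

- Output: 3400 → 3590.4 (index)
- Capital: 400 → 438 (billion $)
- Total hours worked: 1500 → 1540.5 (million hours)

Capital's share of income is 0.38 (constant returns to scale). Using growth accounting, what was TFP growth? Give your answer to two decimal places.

0.32%

Output growth = (3590.4 − 3400) / 3400 = 5.6%.
Capital growth = (438 − 400) / 400 = 9.5%.
Total hours worked growth = (1540.5 − 1500) / 1500 = 2.7%.
Labor's share = 1 − 0.38 = 0.62.
Capital: 0.38 × 9.5 = 3.61 pp.
Total hours worked: 0.62 × 2.7 = 1.674 pp.
TFP growth = 5.6 − 5.284 = 0.316%.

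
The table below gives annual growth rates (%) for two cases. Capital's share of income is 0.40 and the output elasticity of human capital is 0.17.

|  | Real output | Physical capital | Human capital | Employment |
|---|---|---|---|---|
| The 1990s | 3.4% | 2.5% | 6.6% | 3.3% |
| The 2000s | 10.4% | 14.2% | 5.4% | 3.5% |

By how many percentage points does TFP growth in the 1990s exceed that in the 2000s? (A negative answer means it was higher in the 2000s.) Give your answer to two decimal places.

Labor's share = 1 − 0.4 − 0.17 = 0.43.
The 1990s: TFP = 3.4 − 1 − 1.122 − 1.419 = -0.141%.
The 2000s: TFP = 10.4 − 5.68 − 0.918 − 1.505 = 2.297%.
Difference = -0.141 − (2.297) = -2.438 pp.

-2.44 percentage points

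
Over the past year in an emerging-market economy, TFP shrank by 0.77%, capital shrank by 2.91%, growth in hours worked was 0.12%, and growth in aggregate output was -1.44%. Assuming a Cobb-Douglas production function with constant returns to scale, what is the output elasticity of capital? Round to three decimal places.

gY = gA + α·gK + (1−α)·gL, so gY − gA − gL = α(gK − gL).
-1.44 + 0.77 − 0.12 = α × (-2.91 − 0.12).
-0.79 = -3.03 α, so α = 0.26073.

0.261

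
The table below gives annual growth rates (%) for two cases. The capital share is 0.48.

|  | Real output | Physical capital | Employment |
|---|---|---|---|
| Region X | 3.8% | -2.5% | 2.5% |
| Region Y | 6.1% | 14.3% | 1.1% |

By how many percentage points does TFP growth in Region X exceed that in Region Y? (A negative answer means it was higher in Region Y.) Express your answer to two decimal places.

Labor's share = 1 − 0.48 = 0.52.
Region X: TFP = 3.8 + 1.2 − 1.3 = 3.7%.
Region Y: TFP = 6.1 − 6.864 − 0.572 = -1.336%.
Difference = 3.7 − (-1.336) = 5.036 pp.

5.04 percentage points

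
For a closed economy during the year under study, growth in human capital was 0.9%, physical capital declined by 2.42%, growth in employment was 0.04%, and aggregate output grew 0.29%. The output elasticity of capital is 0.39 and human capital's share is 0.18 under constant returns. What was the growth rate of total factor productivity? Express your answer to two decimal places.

1.05%

Labor's share = 1 − 0.39 − 0.18 = 0.43.
Physical capital: 0.39 × (-2.42) = -0.9438 pp.
Human capital: 0.18 × 0.9 = 0.162 pp.
Employment: 0.43 × 0.04 = 0.0172 pp.
TFP growth = 0.29 + 0.7646 = 1.0546%.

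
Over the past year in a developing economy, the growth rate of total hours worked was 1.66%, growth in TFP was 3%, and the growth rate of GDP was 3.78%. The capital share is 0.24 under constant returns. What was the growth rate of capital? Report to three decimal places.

-2.007%

Labor's share = 1 − 0.24 = 0.76.
gY = gA + 0.76×1.66 + 0.24×g.
0.24×g = 3.78 − 3 − 1.2616 = -0.4816.
g = -0.4816 / 0.24 = -2.00667%.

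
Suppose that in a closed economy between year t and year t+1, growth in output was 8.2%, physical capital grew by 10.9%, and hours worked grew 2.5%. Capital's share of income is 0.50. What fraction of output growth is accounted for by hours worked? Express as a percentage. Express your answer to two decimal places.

Labor's share = 1 − 0.5 = 0.5.
Hours worked contributed 0.5 × 2.5 = 1.25 pp.
Share of growth = 1.25 / 8.2 × 100 = 15.2439%.

Hours worked accounted for 15.24% of growth.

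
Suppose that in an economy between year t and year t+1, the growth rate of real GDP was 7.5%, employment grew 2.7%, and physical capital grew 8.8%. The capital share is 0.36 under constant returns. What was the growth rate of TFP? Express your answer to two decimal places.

TFP grew 2.60%.

Labor's share = 1 − 0.36 = 0.64.
Physical capital: 0.36 × 8.8 = 3.168 pp.
Employment: 0.64 × 2.7 = 1.728 pp.
TFP growth = 7.5 − 4.896 = 2.604%.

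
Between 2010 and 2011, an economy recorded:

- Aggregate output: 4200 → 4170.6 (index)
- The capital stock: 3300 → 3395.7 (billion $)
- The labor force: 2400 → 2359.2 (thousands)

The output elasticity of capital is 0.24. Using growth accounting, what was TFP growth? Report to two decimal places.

Aggregate output growth = (4170.6 − 4200) / 4200 = -0.7%.
The capital stock growth = (3395.7 − 3300) / 3300 = 2.9%.
The labor force growth = (2359.2 − 2400) / 2400 = -1.7%.
Labor's share = 1 − 0.24 = 0.76.
The capital stock: 0.24 × 2.9 = 0.696 pp.
The labor force: 0.76 × (-1.7) = -1.292 pp.
TFP growth = -0.7 + 0.596 = -0.104%.

-0.10%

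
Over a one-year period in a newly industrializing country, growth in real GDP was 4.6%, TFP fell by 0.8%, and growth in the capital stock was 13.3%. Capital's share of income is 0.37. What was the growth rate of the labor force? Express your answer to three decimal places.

Labor's share = 1 − 0.37 = 0.63.
gY = gA + 0.37×13.3 + 0.63×g.
0.63×g = 4.6 + 0.8 − 4.921 = 0.479.
g = 0.479 / 0.63 = 0.76032%.

The labor force grew 0.760%.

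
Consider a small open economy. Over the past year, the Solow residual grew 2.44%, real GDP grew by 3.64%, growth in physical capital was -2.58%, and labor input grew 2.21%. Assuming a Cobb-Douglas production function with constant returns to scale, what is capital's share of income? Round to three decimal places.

α = 0.211

gY = gA + α·gK + (1−α)·gL, so gY − gA − gL = α(gK − gL).
3.64 − 2.44 − 2.21 = α × (-2.58 − 2.21).
-1.01 = -4.79 α, so α = 0.21086.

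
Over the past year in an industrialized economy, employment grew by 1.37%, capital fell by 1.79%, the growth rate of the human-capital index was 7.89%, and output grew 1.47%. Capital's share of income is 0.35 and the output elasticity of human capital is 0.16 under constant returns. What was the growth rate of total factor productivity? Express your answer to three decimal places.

0.163%

Labor's share = 1 − 0.35 − 0.16 = 0.49.
Capital: 0.35 × (-1.79) = -0.6265 pp.
The human-capital index: 0.16 × 7.89 = 1.2624 pp.
Employment: 0.49 × 1.37 = 0.6713 pp.
TFP growth = 1.47 − 1.3072 = 0.1628%.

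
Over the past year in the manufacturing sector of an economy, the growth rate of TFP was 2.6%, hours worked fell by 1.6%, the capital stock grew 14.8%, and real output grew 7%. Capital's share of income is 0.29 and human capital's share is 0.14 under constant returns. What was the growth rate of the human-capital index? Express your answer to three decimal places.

Labor's share = 1 − 0.29 − 0.14 = 0.57.
gY = gA + 0.29×14.8 + 0.57×(-1.6) + 0.14×g.
0.14×g = 7 − 2.6 − 3.38 = 1.02.
g = 1.02 / 0.14 = 7.28571%.

The human-capital index grew 7.286%.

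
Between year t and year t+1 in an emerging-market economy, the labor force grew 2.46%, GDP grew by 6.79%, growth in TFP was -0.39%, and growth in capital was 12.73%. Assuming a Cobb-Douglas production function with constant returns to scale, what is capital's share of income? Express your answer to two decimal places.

Capital's share of income is 0.46.

gY = gA + α·gK + (1−α)·gL, so gY − gA − gL = α(gK − gL).
6.79 + 0.39 − 2.46 = α × (12.73 − 2.46).
4.72 = 10.27 α, so α = 0.4596.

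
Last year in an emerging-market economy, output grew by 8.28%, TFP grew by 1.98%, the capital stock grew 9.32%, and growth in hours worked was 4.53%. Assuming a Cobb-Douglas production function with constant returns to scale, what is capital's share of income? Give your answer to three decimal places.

α = 0.370

gY = gA + α·gK + (1−α)·gL, so gY − gA − gL = α(gK − gL).
8.28 − 1.98 − 4.53 = α × (9.32 − 4.53).
1.77 = 4.79 α, so α = 0.36952.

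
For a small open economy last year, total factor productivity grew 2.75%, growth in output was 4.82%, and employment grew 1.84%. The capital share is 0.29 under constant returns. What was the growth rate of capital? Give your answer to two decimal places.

Labor's share = 1 − 0.29 = 0.71.
gY = gA + 0.71×1.84 + 0.29×g.
0.29×g = 4.82 − 2.75 − 1.3064 = 0.7636.
g = 0.7636 / 0.29 = 2.6331%.

2.63%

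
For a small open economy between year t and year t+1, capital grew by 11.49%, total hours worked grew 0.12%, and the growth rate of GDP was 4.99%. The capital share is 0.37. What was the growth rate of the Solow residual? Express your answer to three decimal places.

The Solow residual growth was 0.663%.

Labor's share = 1 − 0.37 = 0.63.
Capital: 0.37 × 11.49 = 4.2513 pp.
Total hours worked: 0.63 × 0.12 = 0.0756 pp.
TFP growth = 4.99 − 4.3269 = 0.6631%.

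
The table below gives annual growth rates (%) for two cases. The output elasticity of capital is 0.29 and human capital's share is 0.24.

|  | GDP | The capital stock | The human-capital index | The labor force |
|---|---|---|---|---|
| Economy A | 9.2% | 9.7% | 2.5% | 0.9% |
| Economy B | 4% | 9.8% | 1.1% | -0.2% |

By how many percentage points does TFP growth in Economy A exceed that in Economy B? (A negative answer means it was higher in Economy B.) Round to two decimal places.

Labor's share = 1 − 0.29 − 0.24 = 0.47.
Economy A: TFP = 9.2 − 2.813 − 0.6 − 0.423 = 5.364%.
Economy B: TFP = 4 − 2.842 − 0.264 + 0.094 = 0.988%.
Difference = 5.364 − (0.988) = 4.376 pp.

4.38 percentage points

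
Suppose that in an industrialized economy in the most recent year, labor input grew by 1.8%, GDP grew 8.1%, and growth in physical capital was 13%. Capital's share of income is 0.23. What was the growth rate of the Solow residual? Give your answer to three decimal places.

The Solow residual growth was 3.724%.

Labor's share = 1 − 0.23 = 0.77.
Physical capital: 0.23 × 13 = 2.99 pp.
Labor input: 0.77 × 1.8 = 1.386 pp.
TFP growth = 8.1 − 4.376 = 3.724%.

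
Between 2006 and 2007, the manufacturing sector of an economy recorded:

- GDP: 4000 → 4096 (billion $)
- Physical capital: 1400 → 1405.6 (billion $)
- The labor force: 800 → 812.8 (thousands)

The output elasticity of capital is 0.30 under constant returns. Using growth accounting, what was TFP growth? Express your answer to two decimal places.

GDP growth = (4096 − 4000) / 4000 = 2.4%.
Physical capital growth = (1405.6 − 1400) / 1400 = 0.4%.
The labor force growth = (812.8 − 800) / 800 = 1.6%.
Labor's share = 1 − 0.3 = 0.7.
Physical capital: 0.3 × 0.4 = 0.12 pp.
The labor force: 0.7 × 1.6 = 1.12 pp.
TFP growth = 2.4 − 1.24 = 1.16%.

1.16%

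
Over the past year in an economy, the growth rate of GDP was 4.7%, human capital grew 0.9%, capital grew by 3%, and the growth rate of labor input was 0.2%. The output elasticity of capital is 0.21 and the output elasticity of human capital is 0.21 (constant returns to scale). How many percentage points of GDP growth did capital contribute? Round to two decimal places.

0.63 percentage points

Contribution = share × growth = 0.21 × 3 = 0.63 pp.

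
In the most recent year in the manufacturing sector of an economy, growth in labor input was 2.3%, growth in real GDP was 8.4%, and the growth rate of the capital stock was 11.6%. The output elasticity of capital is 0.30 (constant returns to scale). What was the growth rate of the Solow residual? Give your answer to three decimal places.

Labor's share = 1 − 0.3 = 0.7.
The capital stock: 0.3 × 11.6 = 3.48 pp.
Labor input: 0.7 × 2.3 = 1.61 pp.
TFP growth = 8.4 − 5.09 = 3.31%.

The Solow residual grew 3.310%.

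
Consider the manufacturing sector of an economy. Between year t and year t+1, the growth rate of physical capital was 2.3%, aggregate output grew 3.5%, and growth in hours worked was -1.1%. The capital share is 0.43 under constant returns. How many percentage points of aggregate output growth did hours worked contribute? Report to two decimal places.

-0.63 percentage points

Labor's share = 1 − 0.43 = 0.57.
Contribution = share × growth = 0.57 × (-1.1) = -0.627 pp.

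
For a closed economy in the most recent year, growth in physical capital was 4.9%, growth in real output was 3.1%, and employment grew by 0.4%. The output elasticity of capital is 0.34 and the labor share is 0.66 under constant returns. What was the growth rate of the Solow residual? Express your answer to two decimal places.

1.17%

Labor's share = 1 − 0.34 = 0.66.
Physical capital: 0.34 × 4.9 = 1.666 pp.
Employment: 0.66 × 0.4 = 0.264 pp.
TFP growth = 3.1 − 1.93 = 1.17%.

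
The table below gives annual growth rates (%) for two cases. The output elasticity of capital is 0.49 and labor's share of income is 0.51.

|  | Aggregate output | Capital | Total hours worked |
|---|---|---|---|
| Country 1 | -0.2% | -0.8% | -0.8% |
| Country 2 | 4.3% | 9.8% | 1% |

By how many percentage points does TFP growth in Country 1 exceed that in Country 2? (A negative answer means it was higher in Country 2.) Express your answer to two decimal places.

Labor's share = 1 − 0.49 = 0.51.
Country 1: TFP = -0.2 + 0.392 + 0.408 = 0.6%.
Country 2: TFP = 4.3 − 4.802 − 0.51 = -1.012%.
Difference = 0.6 − (-1.012) = 1.612 pp.

1.61 percentage points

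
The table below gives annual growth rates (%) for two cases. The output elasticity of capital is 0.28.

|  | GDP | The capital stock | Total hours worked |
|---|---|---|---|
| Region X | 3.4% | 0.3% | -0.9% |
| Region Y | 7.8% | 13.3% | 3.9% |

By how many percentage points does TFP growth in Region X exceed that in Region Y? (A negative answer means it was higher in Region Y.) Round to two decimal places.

2.70 percentage points

Labor's share = 1 − 0.28 = 0.72.
Region X: TFP = 3.4 − 0.084 + 0.648 = 3.964%.
Region Y: TFP = 7.8 − 3.724 − 2.808 = 1.268%.
Difference = 3.964 − (1.268) = 2.696 pp.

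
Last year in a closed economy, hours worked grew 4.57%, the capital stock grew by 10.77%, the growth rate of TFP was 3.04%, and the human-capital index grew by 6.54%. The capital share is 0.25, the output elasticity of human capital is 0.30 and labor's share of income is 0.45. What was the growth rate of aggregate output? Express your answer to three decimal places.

Labor's share = 1 − 0.25 − 0.3 = 0.45.
The capital stock: 0.25 × 10.77 = 2.6925 pp.
The human-capital index: 0.3 × 6.54 = 1.962 pp.
Hours worked: 0.45 × 4.57 = 2.0565 pp.
Output growth = 3.04 + 6.711 = 9.751%.

Aggregate output growth was 9.751%.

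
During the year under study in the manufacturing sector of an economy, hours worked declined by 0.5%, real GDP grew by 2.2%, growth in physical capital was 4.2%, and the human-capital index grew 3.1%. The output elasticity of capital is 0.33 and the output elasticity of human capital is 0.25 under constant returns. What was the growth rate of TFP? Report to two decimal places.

Labor's share = 1 − 0.33 − 0.25 = 0.42.
Physical capital: 0.33 × 4.2 = 1.386 pp.
The human-capital index: 0.25 × 3.1 = 0.775 pp.
Hours worked: 0.42 × (-0.5) = -0.21 pp.
TFP growth = 2.2 − 1.951 = 0.249%.

TFP grew 0.25%.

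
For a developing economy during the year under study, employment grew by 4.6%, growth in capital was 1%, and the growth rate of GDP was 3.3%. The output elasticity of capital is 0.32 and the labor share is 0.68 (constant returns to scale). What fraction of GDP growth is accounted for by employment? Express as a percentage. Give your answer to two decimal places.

Labor's share = 1 − 0.32 = 0.68.
Employment contributed 0.68 × 4.6 = 3.128 pp.
Share of growth = 3.128 / 3.3 × 100 = 94.7879%.

Employment accounted for 94.79% of growth.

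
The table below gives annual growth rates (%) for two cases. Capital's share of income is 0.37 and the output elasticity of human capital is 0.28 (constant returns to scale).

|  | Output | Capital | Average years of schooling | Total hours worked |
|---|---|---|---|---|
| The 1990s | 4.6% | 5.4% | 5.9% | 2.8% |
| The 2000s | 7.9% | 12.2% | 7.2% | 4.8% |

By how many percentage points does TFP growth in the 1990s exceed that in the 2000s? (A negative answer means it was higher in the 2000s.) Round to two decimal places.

0.28 percentage points

Labor's share = 1 − 0.37 − 0.28 = 0.35.
The 1990s: TFP = 4.6 − 1.998 − 1.652 − 0.98 = -0.03%.
The 2000s: TFP = 7.9 − 4.514 − 2.016 − 1.68 = -0.31%.
Difference = -0.03 − (-0.31) = 0.28 pp.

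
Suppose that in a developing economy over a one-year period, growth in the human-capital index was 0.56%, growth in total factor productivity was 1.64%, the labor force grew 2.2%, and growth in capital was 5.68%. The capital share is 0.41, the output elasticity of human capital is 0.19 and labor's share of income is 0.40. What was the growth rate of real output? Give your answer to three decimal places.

Labor's share = 1 − 0.41 − 0.19 = 0.4.
Capital: 0.41 × 5.68 = 2.3288 pp.
The human-capital index: 0.19 × 0.56 = 0.1064 pp.
The labor force: 0.4 × 2.2 = 0.88 pp.
Output growth = 1.64 + 3.3152 = 4.9552%.

4.955%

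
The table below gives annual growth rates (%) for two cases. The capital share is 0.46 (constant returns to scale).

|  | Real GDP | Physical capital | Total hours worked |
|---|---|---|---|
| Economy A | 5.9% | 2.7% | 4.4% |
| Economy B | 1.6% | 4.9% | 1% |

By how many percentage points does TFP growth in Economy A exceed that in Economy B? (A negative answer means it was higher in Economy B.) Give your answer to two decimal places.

3.48 percentage points

Labor's share = 1 − 0.46 = 0.54.
Economy A: TFP = 5.9 − 1.242 − 2.376 = 2.282%.
Economy B: TFP = 1.6 − 2.254 − 0.54 = -1.194%.
Difference = 2.282 − (-1.194) = 3.476 pp.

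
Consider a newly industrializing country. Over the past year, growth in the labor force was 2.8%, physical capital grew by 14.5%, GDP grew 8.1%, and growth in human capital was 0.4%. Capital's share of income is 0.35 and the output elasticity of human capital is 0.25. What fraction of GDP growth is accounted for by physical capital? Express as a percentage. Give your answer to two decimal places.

Physical capital accounted for 62.65% of growth.

Physical capital contributed 0.35 × 14.5 = 5.075 pp.
Share of growth = 5.075 / 8.1 × 100 = 62.6543%.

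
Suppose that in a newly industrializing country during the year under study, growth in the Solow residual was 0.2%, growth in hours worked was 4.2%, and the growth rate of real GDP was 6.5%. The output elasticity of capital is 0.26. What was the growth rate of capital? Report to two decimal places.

Labor's share = 1 − 0.26 = 0.74.
gY = gA + 0.74×4.2 + 0.26×g.
0.26×g = 6.5 − 0.2 − 3.108 = 3.192.
g = 3.192 / 0.26 = 12.2769%.

12.28%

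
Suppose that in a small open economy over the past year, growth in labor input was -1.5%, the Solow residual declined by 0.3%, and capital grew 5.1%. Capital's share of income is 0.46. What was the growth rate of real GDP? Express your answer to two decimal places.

1.24%

Labor's share = 1 − 0.46 = 0.54.
Capital: 0.46 × 5.1 = 2.346 pp.
Labor input: 0.54 × (-1.5) = -0.81 pp.
Output growth = -0.3 + 1.536 = 1.236%.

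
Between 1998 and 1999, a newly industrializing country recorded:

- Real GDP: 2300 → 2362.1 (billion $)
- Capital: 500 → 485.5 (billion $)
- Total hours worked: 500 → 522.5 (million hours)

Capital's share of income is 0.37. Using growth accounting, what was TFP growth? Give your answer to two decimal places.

0.94%

Real GDP growth = (2362.1 − 2300) / 2300 = 2.7%.
Capital growth = (485.5 − 500) / 500 = -2.9%.
Total hours worked growth = (522.5 − 500) / 500 = 4.5%.
Labor's share = 1 − 0.37 = 0.63.
Capital: 0.37 × (-2.9) = -1.073 pp.
Total hours worked: 0.63 × 4.5 = 2.835 pp.
TFP growth = 2.7 − 1.762 = 0.938%.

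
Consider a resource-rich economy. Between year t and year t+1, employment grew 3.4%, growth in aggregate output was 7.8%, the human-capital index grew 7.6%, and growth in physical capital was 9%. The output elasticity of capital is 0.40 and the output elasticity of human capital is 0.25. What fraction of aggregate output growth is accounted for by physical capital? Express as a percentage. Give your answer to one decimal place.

Physical capital contributed 0.4 × 9 = 3.6 pp.
Share of growth = 3.6 / 7.8 × 100 = 46.154%.

Physical capital accounted for 46.2% of growth.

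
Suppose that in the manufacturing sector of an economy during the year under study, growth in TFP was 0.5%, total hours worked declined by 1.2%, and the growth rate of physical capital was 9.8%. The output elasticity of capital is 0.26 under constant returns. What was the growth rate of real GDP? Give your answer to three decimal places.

2.160%

Labor's share = 1 − 0.26 = 0.74.
Physical capital: 0.26 × 9.8 = 2.548 pp.
Total hours worked: 0.74 × (-1.2) = -0.888 pp.
Output growth = 0.5 + 1.66 = 2.16%.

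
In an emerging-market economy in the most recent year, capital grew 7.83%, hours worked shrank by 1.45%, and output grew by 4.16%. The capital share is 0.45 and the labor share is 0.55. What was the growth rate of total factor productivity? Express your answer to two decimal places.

1.43%

Labor's share = 1 − 0.45 = 0.55.
Capital: 0.45 × 7.83 = 3.5235 pp.
Hours worked: 0.55 × (-1.45) = -0.7975 pp.
TFP growth = 4.16 − 2.726 = 1.434%.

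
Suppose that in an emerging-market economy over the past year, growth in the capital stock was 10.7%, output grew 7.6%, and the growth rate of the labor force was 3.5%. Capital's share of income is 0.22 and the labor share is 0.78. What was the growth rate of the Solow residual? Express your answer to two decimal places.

Labor's share = 1 − 0.22 = 0.78.
The capital stock: 0.22 × 10.7 = 2.354 pp.
The labor force: 0.78 × 3.5 = 2.73 pp.
TFP growth = 7.6 − 5.084 = 2.516%.

2.52%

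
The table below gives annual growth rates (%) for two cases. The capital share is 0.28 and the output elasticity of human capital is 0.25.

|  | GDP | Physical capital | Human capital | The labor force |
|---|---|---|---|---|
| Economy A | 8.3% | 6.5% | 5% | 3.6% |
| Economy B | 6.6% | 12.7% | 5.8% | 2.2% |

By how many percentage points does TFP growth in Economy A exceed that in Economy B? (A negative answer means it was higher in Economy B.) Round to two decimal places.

2.98 percentage points

Labor's share = 1 − 0.28 − 0.25 = 0.47.
Economy A: TFP = 8.3 − 1.82 − 1.25 − 1.692 = 3.538%.
Economy B: TFP = 6.6 − 3.556 − 1.45 − 1.034 = 0.56%.
Difference = 3.538 − (0.56) = 2.978 pp.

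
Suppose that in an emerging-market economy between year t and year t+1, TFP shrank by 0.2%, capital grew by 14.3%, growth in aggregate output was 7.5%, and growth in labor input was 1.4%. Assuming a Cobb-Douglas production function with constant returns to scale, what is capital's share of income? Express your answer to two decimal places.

gY = gA + α·gK + (1−α)·gL, so gY − gA − gL = α(gK − gL).
7.5 + 0.2 − 1.4 = α × (14.3 − 1.4).
6.3 = 12.9 α, so α = 0.4884.

α = 0.49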